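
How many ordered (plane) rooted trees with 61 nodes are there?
C_60 = 1583850964596120042686772779038896

These ordered rooted trees are counted by the Catalan number C_n = (1/(n + 1)) · C(2n, n). For n = 60: C_60 = (1/61) · C(120, 60) = 96614908840363322603893139521372656/61 = 1583850964596120042686772779038896.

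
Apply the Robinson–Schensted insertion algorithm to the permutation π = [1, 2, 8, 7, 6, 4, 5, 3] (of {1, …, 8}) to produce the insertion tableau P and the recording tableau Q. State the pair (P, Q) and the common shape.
P = [1, 2, 3, 5] / [4] / [6] / [7] / [8];  Q = [1, 2, 3, 7] / [4] / [5] / [6] / [8];  common shape = (4, 1, 1, 1, 1)

Row-insert the values π_1, π_2, … into P one at a time, bumping the leftmost entry strictly greater than the inserted value down to the next row. The recording tableau Q records, in position (i, j), the step at which that cell was added to P.
  Insert 1 (step 1): P = [1];  Q = [1]
  Insert 2 (step 2): P = [1, 2];  Q = [1, 2]
  Insert 8 (step 3): P = [1, 2, 8];  Q = [1, 2, 3]
  Insert 7 (step 4): P = [1, 2, 7] / [8];  Q = [1, 2, 3] / [4]
  Insert 6 (step 5): P = [1, 2, 6] / [7] / [8];  Q = [1, 2, 3] / [4] / [5]
  Insert 4 (step 6): P = [1, 2, 4] / [6] / [7] / [8];  Q = [1, 2, 3] / [4] / [5] / [6]
  Insert 5 (step 7): P = [1, 2, 4, 5] / [6] / [7] / [8];  Q = [1, 2, 3, 7] / [4] / [5] / [6]
  Insert 3 (step 8): P = [1, 2, 3, 5] / [4] / [6] / [7] / [8];  Q = [1, 2, 3, 7] / [4] / [5] / [6] / [8]
Final shape: (4, 1, 1, 1, 1).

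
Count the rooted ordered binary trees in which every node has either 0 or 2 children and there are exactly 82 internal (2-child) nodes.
C_82 = 17526585015616776834735140517915655636396234280

These full binary trees are counted by the Catalan number C_n = (1/(n + 1)) · C(2n, n). For n = 82: C_82 = (1/83) · C(164, 82) = 1454706556296192477283016662986999417820887445240/83 = 17526585015616776834735140517915655636396234280.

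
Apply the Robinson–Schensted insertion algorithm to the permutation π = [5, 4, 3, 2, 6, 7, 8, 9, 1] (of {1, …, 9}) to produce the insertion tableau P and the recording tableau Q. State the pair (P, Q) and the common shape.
P = [1, 6, 7, 8, 9] / [2] / [3] / [4] / [5];  Q = [1, 5, 6, 7, 8] / [2] / [3] / [4] / [9];  common shape = (5, 1, 1, 1, 1)

Row-insert the values π_1, π_2, … into P one at a time, bumping the leftmost entry strictly greater than the inserted value down to the next row. The recording tableau Q records, in position (i, j), the step at which that cell was added to P.
  Insert 5 (step 1): P = [5];  Q = [1]
  Insert 4 (step 2): P = [4] / [5];  Q = [1] / [2]
  Insert 3 (step 3): P = [3] / [4] / [5];  Q = [1] / [2] / [3]
  Insert 2 (step 4): P = [2] / [3] / [4] / [5];  Q = [1] / [2] / [3] / [4]
  Insert 6 (step 5): P = [2, 6] / [3] / [4] / [5];  Q = [1, 5] / [2] / [3] / [4]
  Insert 7 (step 6): P = [2, 6, 7] / [3] / [4] / [5];  Q = [1, 5, 6] / [2] / [3] / [4]
  Insert 8 (step 7): P = [2, 6, 7, 8] / [3] / [4] / [5];  Q = [1, 5, 6, 7] / [2] / [3] / [4]
  Insert 9 (step 8): P = [2, 6, 7, 8, 9] / [3] / [4] / [5];  Q = [1, 5, 6, 7, 8] / [2] / [3] / [4]
  Insert 1 (step 9): P = [1, 6, 7, 8, 9] / [2] / [3] / [4] / [5];  Q = [1, 5, 6, 7, 8] / [2] / [3] / [4] / [9]
Final shape: (5, 1, 1, 1, 1).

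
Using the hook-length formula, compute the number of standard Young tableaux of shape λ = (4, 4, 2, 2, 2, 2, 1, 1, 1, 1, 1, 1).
# SYT of shape (4, 4, 2, 2, 2, 2, 1, 1, 1, 1, 1, 1) = 58198140

Hook-length formula: f^λ = n! / Π hook(c), product over all cells c of the Young diagram. For λ = (4, 4, 2, 2, 2, 2, 1, 1, 1, 1, 1, 1), n = 22 boxes. Hook lengths by row (left-to-right, top-to-bottom): [15, 8, 3, 2]; [14, 7, 2, 1]; [11, 4]; [10, 3]; [9, 2]; [8, 1]; [6]; [5]; [4]; [3]; [2]; [1]. Product of hooks = 19313344512000. So f^λ = 22! / 19313344512000 = 1124000727777607680000 / 19313344512000 = 58198140.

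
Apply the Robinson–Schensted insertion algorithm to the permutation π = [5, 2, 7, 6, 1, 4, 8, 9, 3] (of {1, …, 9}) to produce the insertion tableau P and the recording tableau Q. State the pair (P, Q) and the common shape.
P = [1, 3, 8, 9] / [2, 4] / [5, 6] / [7];  Q = [1, 3, 7, 8] / [2, 4] / [5, 6] / [9];  common shape = (4, 2, 2, 1)

Row-insert the values π_1, π_2, … into P one at a time, bumping the leftmost entry strictly greater than the inserted value down to the next row. The recording tableau Q records, in position (i, j), the step at which that cell was added to P.
  Insert 5 (step 1): P = [5];  Q = [1]
  Insert 2 (step 2): P = [2] / [5];  Q = [1] / [2]
  Insert 7 (step 3): P = [2, 7] / [5];  Q = [1, 3] / [2]
  Insert 6 (step 4): P = [2, 6] / [5, 7];  Q = [1, 3] / [2, 4]
  Insert 1 (step 5): P = [1, 6] / [2, 7] / [5];  Q = [1, 3] / [2, 4] / [5]
  Insert 4 (step 6): P = [1, 4] / [2, 6] / [5, 7];  Q = [1, 3] / [2, 4] / [5, 6]
  Insert 8 (step 7): P = [1, 4, 8] / [2, 6] / [5, 7];  Q = [1, 3, 7] / [2, 4] / [5, 6]
  Insert 9 (step 8): P = [1, 4, 8, 9] / [2, 6] / [5, 7];  Q = [1, 3, 7, 8] / [2, 4] / [5, 6]
  Insert 3 (step 9): P = [1, 3, 8, 9] / [2, 4] / [5, 6] / [7];  Q = [1, 3, 7, 8] / [2, 4] / [5, 6] / [9]
Final shape: (4, 2, 2, 1).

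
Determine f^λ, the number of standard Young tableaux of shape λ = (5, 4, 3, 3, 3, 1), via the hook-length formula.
# SYT of shape (5, 4, 3, 3, 3, 1) = 17459442

Hook-length formula: f^λ = n! / Π hook(c), product over all cells c of the Young diagram. For λ = (5, 4, 3, 3, 3, 1), n = 19 boxes. Hook lengths by row (left-to-right, top-to-bottom): [10, 8, 7, 3, 1]; [8, 6, 5, 1]; [6, 4, 3]; [5, 3, 2]; [4, 2, 1]; [1]. Product of hooks = 6967296000. So f^λ = 19! / 6967296000 = 121645100408832000 / 6967296000 = 17459442.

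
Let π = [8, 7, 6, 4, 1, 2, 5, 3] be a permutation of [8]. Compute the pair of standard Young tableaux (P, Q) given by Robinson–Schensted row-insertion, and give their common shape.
P = [1, 2, 3] / [4, 5] / [6] / [7] / [8];  Q = [1, 6, 7] / [2, 8] / [3] / [4] / [5];  common shape = (3, 2, 1, 1, 1)

Row-insert the values π_1, π_2, … into P one at a time, bumping the leftmost entry strictly greater than the inserted value down to the next row. The recording tableau Q records, in position (i, j), the step at which that cell was added to P.
  Insert 8 (step 1): P = [8];  Q = [1]
  Insert 7 (step 2): P = [7] / [8];  Q = [1] / [2]
  Insert 6 (step 3): P = [6] / [7] / [8];  Q = [1] / [2] / [3]
  Insert 4 (step 4): P = [4] / [6] / [7] / [8];  Q = [1] / [2] / [3] / [4]
  Insert 1 (step 5): P = [1] / [4] / [6] / [7] / [8];  Q = [1] / [2] / [3] / [4] / [5]
  Insert 2 (step 6): P = [1, 2] / [4] / [6] / [7] / [8];  Q = [1, 6] / [2] / [3] / [4] / [5]
  Insert 5 (step 7): P = [1, 2, 5] / [4] / [6] / [7] / [8];  Q = [1, 6, 7] / [2] / [3] / [4] / [5]
  Insert 3 (step 8): P = [1, 2, 3] / [4, 5] / [6] / [7] / [8];  Q = [1, 6, 7] / [2, 8] / [3] / [4] / [5]
Final shape: (3, 2, 1, 1, 1).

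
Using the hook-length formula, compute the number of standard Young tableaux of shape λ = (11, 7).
# SYT of shape (11, 7) = 13260

Hook-length formula: f^λ = n! / Π hook(c), product over all cells c of the Young diagram. For λ = (11, 7), n = 18 boxes. Hook lengths by row (left-to-right, top-to-bottom): [12, 11, 10, 9, 8, 7, 6, 4, 3, 2, 1]; [7, 6, 5, 4, 3, 2, 1]. Product of hooks = 482833612800. So f^λ = 18! / 482833612800 = 6402373705728000 / 482833612800 = 13260.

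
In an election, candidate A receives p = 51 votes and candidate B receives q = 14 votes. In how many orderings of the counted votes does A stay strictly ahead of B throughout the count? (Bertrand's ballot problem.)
Strict-lead orderings = 34718841146592

Total orderings of the 65 votes with 51 for A: C(65, 51) = 60992558771040. By the Bertrand ballot formula (Cycle Lemma / reflection principle), the number of orderings in which A is strictly ahead of B throughout is (p − q)/(p + q) · C(p + q, p) = (51 − 14)/(51 + 14) · 60992558771040 = 34718841146592.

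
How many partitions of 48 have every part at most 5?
p(48, parts ≤ 5) = 3266

Use the recurrence p(n, m) = p(n, m−1) + p(n−m, m): either the largest part is < m (count p(n, m−1)) or the largest part is exactly m (remove one copy of m, count p(n−m, m)). With p(0, ·) = 1 this gives p(48, parts ≤ 5) = 3266. (By conjugating Young diagrams, this also counts partitions of 48 into at most 5 parts.)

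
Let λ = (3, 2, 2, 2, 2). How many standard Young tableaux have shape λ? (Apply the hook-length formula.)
# SYT of shape (3, 2, 2, 2, 2) = 330

Hook-length formula: f^λ = n! / Π hook(c), product over all cells c of the Young diagram. For λ = (3, 2, 2, 2, 2), n = 11 boxes. Hook lengths by row (left-to-right, top-to-bottom): [7, 6, 1]; [5, 4]; [4, 3]; [3, 2]; [2, 1]. Product of hooks = 120960. So f^λ = 11! / 120960 = 39916800 / 120960 = 330.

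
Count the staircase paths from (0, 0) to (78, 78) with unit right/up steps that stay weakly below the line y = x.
C_78 = 73745243611532458459690151854647329239335600

These NE paths below the diagonal are counted by the Catalan number C_n = (1/(n + 1)) · C(2n, n). For n = 78: C_78 = (1/79) · C(156, 78) = 5825874245311064218315521996517139009907512400/79 = 73745243611532458459690151854647329239335600.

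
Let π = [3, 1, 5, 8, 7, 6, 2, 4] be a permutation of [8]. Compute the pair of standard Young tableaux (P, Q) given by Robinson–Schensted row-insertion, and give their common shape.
P = [1, 2, 4] / [3, 5, 6] / [7] / [8];  Q = [1, 3, 4] / [2, 5, 8] / [6] / [7];  common shape = (3, 3, 1, 1)

Row-insert the values π_1, π_2, … into P one at a time, bumping the leftmost entry strictly greater than the inserted value down to the next row. The recording tableau Q records, in position (i, j), the step at which that cell was added to P.
  Insert 3 (step 1): P = [3];  Q = [1]
  Insert 1 (step 2): P = [1] / [3];  Q = [1] / [2]
  Insert 5 (step 3): P = [1, 5] / [3];  Q = [1, 3] / [2]
  Insert 8 (step 4): P = [1, 5, 8] / [3];  Q = [1, 3, 4] / [2]
  Insert 7 (step 5): P = [1, 5, 7] / [3, 8];  Q = [1, 3, 4] / [2, 5]
  Insert 6 (step 6): P = [1, 5, 6] / [3, 7] / [8];  Q = [1, 3, 4] / [2, 5] / [6]
  Insert 2 (step 7): P = [1, 2, 6] / [3, 5] / [7] / [8];  Q = [1, 3, 4] / [2, 5] / [6] / [7]
  Insert 4 (step 8): P = [1, 2, 4] / [3, 5, 6] / [7] / [8];  Q = [1, 3, 4] / [2, 5, 8] / [6] / [7]
Final shape: (3, 3, 1, 1).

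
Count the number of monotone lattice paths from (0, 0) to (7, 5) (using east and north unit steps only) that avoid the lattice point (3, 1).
Number of paths = 512

Total paths from (0, 0) to (7, 5): C(12, 7) = 792. Paths through (3, 1): (paths (0, 0) → (3, 1)) × (paths (3, 1) → (7, 5)) = C(4, 3) · C(8, 4) = 4 · 70 = 280. Avoidance count = 792 − 280 = 512.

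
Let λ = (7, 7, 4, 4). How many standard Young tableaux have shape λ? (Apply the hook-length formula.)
# SYT of shape (7, 7, 4, 4) = 177827650

Hook-length formula: f^λ = n! / Π hook(c), product over all cells c of the Young diagram. For λ = (7, 7, 4, 4), n = 22 boxes. Hook lengths by row (left-to-right, top-to-bottom): [10, 9, 8, 7, 4, 3, 2]; [9, 8, 7, 6, 3, 2, 1]; [5, 4, 3, 2]; [4, 3, 2, 1]. Product of hooks = 6320730931200. So f^λ = 22! / 6320730931200 = 1124000727777607680000 / 6320730931200 = 177827650.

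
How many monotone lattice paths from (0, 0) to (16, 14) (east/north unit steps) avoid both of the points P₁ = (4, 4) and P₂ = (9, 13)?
Number of paths = 97299215

Inclusion–exclusion. Total paths: C(30, 16) = 145422675. Through P₁: C(8, 4)·C(22, 12) = 45265220. Through P₂: C(22, 9)·C(8, 7) = 3979360. Since P₁ is strictly southwest of P₂, a monotone path through both must visit P₁ then P₂; paths through both = C(8, 4)·C(14, 5)·C(8, 7) = 1121120. Avoid both = 145422675 − 45265220 − 3979360 + 1121120 = 97299215.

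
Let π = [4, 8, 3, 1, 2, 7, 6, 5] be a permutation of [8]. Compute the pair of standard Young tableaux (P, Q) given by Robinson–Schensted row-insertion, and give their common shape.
P = [1, 2, 5] / [3, 6] / [4, 7] / [8];  Q = [1, 2, 6] / [3, 5] / [4, 7] / [8];  common shape = (3, 2, 2, 1)

Row-insert the values π_1, π_2, … into P one at a time, bumping the leftmost entry strictly greater than the inserted value down to the next row. The recording tableau Q records, in position (i, j), the step at which that cell was added to P.
  Insert 4 (step 1): P = [4];  Q = [1]
  Insert 8 (step 2): P = [4, 8];  Q = [1, 2]
  Insert 3 (step 3): P = [3, 8] / [4];  Q = [1, 2] / [3]
  Insert 1 (step 4): P = [1, 8] / [3] / [4];  Q = [1, 2] / [3] / [4]
  Insert 2 (step 5): P = [1, 2] / [3, 8] / [4];  Q = [1, 2] / [3, 5] / [4]
  Insert 7 (step 6): P = [1, 2, 7] / [3, 8] / [4];  Q = [1, 2, 6] / [3, 5] / [4]
  Insert 6 (step 7): P = [1, 2, 6] / [3, 7] / [4, 8];  Q = [1, 2, 6] / [3, 5] / [4, 7]
  Insert 5 (step 8): P = [1, 2, 5] / [3, 6] / [4, 7] / [8];  Q = [1, 2, 6] / [3, 5] / [4, 7] / [8]
Final shape: (3, 2, 2, 1).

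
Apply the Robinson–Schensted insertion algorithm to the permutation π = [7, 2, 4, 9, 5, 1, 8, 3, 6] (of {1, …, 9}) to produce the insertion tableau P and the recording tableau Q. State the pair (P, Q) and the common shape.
P = [1, 3, 5, 6] / [2, 4, 8] / [7, 9];  Q = [1, 3, 4, 7] / [2, 5, 9] / [6, 8];  common shape = (4, 3, 2)

Row-insert the values π_1, π_2, … into P one at a time, bumping the leftmost entry strictly greater than the inserted value down to the next row. The recording tableau Q records, in position (i, j), the step at which that cell was added to P.
  Insert 7 (step 1): P = [7];  Q = [1]
  Insert 2 (step 2): P = [2] / [7];  Q = [1] / [2]
  Insert 4 (step 3): P = [2, 4] / [7];  Q = [1, 3] / [2]
  Insert 9 (step 4): P = [2, 4, 9] / [7];  Q = [1, 3, 4] / [2]
  Insert 5 (step 5): P = [2, 4, 5] / [7, 9];  Q = [1, 3, 4] / [2, 5]
  Insert 1 (step 6): P = [1, 4, 5] / [2, 9] / [7];  Q = [1, 3, 4] / [2, 5] / [6]
  Insert 8 (step 7): P = [1, 4, 5, 8] / [2, 9] / [7];  Q = [1, 3, 4, 7] / [2, 5] / [6]
  Insert 3 (step 8): P = [1, 3, 5, 8] / [2, 4] / [7, 9];  Q = [1, 3, 4, 7] / [2, 5] / [6, 8]
  Insert 6 (step 9): P = [1, 3, 5, 6] / [2, 4, 8] / [7, 9];  Q = [1, 3, 4, 7] / [2, 5, 9] / [6, 8]
Final shape: (4, 3, 2).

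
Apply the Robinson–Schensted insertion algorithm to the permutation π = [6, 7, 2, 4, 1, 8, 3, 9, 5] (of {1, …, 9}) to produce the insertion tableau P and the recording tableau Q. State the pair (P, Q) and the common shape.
P = [1, 3, 5, 9] / [2, 4, 8] / [6, 7];  Q = [1, 2, 6, 8] / [3, 4, 9] / [5, 7];  common shape = (4, 3, 2)

Row-insert the values π_1, π_2, … into P one at a time, bumping the leftmost entry strictly greater than the inserted value down to the next row. The recording tableau Q records, in position (i, j), the step at which that cell was added to P.
  Insert 6 (step 1): P = [6];  Q = [1]
  Insert 7 (step 2): P = [6, 7];  Q = [1, 2]
  Insert 2 (step 3): P = [2, 7] / [6];  Q = [1, 2] / [3]
  Insert 4 (step 4): P = [2, 4] / [6, 7];  Q = [1, 2] / [3, 4]
  Insert 1 (step 5): P = [1, 4] / [2, 7] / [6];  Q = [1, 2] / [3, 4] / [5]
  Insert 8 (step 6): P = [1, 4, 8] / [2, 7] / [6];  Q = [1, 2, 6] / [3, 4] / [5]
  Insert 3 (step 7): P = [1, 3, 8] / [2, 4] / [6, 7];  Q = [1, 2, 6] / [3, 4] / [5, 7]
  Insert 9 (step 8): P = [1, 3, 8, 9] / [2, 4] / [6, 7];  Q = [1, 2, 6, 8] / [3, 4] / [5, 7]
  Insert 5 (step 9): P = [1, 3, 5, 9] / [2, 4, 8] / [6, 7];  Q = [1, 2, 6, 8] / [3, 4, 9] / [5, 7]
Final shape: (4, 3, 2).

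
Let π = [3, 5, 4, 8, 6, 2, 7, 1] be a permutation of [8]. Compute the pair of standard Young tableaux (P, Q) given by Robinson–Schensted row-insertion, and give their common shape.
P = [1, 4, 6, 7] / [2, 8] / [3] / [5];  Q = [1, 2, 4, 7] / [3, 5] / [6] / [8];  common shape = (4, 2, 1, 1)

Row-insert the values π_1, π_2, … into P one at a time, bumping the leftmost entry strictly greater than the inserted value down to the next row. The recording tableau Q records, in position (i, j), the step at which that cell was added to P.
  Insert 3 (step 1): P = [3];  Q = [1]
  Insert 5 (step 2): P = [3, 5];  Q = [1, 2]
  Insert 4 (step 3): P = [3, 4] / [5];  Q = [1, 2] / [3]
  Insert 8 (step 4): P = [3, 4, 8] / [5];  Q = [1, 2, 4] / [3]
  Insert 6 (step 5): P = [3, 4, 6] / [5, 8];  Q = [1, 2, 4] / [3, 5]
  Insert 2 (step 6): P = [2, 4, 6] / [3, 8] / [5];  Q = [1, 2, 4] / [3, 5] / [6]
  Insert 7 (step 7): P = [2, 4, 6, 7] / [3, 8] / [5];  Q = [1, 2, 4, 7] / [3, 5] / [6]
  Insert 1 (step 8): P = [1, 4, 6, 7] / [2, 8] / [3] / [5];  Q = [1, 2, 4, 7] / [3, 5] / [6] / [8]
Final shape: (4, 2, 1, 1).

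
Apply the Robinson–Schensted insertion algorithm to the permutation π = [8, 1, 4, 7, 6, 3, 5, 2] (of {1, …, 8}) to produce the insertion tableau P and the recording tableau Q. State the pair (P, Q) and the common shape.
P = [1, 2, 5] / [3, 6] / [4] / [7] / [8];  Q = [1, 3, 4] / [2, 7] / [5] / [6] / [8];  common shape = (3, 2, 1, 1, 1)

Row-insert the values π_1, π_2, … into P one at a time, bumping the leftmost entry strictly greater than the inserted value down to the next row. The recording tableau Q records, in position (i, j), the step at which that cell was added to P.
  Insert 8 (step 1): P = [8];  Q = [1]
  Insert 1 (step 2): P = [1] / [8];  Q = [1] / [2]
  Insert 4 (step 3): P = [1, 4] / [8];  Q = [1, 3] / [2]
  Insert 7 (step 4): P = [1, 4, 7] / [8];  Q = [1, 3, 4] / [2]
  Insert 6 (step 5): P = [1, 4, 6] / [7] / [8];  Q = [1, 3, 4] / [2] / [5]
  Insert 3 (step 6): P = [1, 3, 6] / [4] / [7] / [8];  Q = [1, 3, 4] / [2] / [5] / [6]
  Insert 5 (step 7): P = [1, 3, 5] / [4, 6] / [7] / [8];  Q = [1, 3, 4] / [2, 7] / [5] / [6]
  Insert 2 (step 8): P = [1, 2, 5] / [3, 6] / [4] / [7] / [8];  Q = [1, 3, 4] / [2, 7] / [5] / [6] / [8]
Final shape: (3, 2, 1, 1, 1).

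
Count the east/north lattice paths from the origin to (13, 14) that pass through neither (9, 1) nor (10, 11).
Number of paths = 12982380

Inclusion–exclusion. Total paths: C(27, 13) = 20058300. Through P₁: C(10, 9)·C(17, 4) = 23800. Through P₂: C(21, 10)·C(6, 3) = 7054320. Since P₁ is strictly southwest of P₂, a monotone path through both must visit P₁ then P₂; paths through both = C(10, 9)·C(11, 1)·C(6, 3) = 2200. Avoid both = 20058300 − 23800 − 7054320 + 2200 = 12982380.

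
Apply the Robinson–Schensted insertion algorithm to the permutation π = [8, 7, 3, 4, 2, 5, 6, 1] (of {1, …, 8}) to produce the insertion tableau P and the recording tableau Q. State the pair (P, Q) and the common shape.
P = [1, 4, 5, 6] / [2] / [3] / [7] / [8];  Q = [1, 4, 6, 7] / [2] / [3] / [5] / [8];  common shape = (4, 1, 1, 1, 1)

Row-insert the values π_1, π_2, … into P one at a time, bumping the leftmost entry strictly greater than the inserted value down to the next row. The recording tableau Q records, in position (i, j), the step at which that cell was added to P.
  Insert 8 (step 1): P = [8];  Q = [1]
  Insert 7 (step 2): P = [7] / [8];  Q = [1] / [2]
  Insert 3 (step 3): P = [3] / [7] / [8];  Q = [1] / [2] / [3]
  Insert 4 (step 4): P = [3, 4] / [7] / [8];  Q = [1, 4] / [2] / [3]
  Insert 2 (step 5): P = [2, 4] / [3] / [7] / [8];  Q = [1, 4] / [2] / [3] / [5]
  Insert 5 (step 6): P = [2, 4, 5] / [3] / [7] / [8];  Q = [1, 4, 6] / [2] / [3] / [5]
  Insert 6 (step 7): P = [2, 4, 5, 6] / [3] / [7] / [8];  Q = [1, 4, 6, 7] / [2] / [3] / [5]
  Insert 1 (step 8): P = [1, 4, 5, 6] / [2] / [3] / [7] / [8];  Q = [1, 4, 6, 7] / [2] / [3] / [5] / [8]
Final shape: (4, 1, 1, 1, 1).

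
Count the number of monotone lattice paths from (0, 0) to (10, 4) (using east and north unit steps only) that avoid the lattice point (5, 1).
Number of paths = 665

Total paths from (0, 0) to (10, 4): C(14, 10) = 1001. Paths through (5, 1): (paths (0, 0) → (5, 1)) × (paths (5, 1) → (10, 4)) = C(6, 5) · C(8, 5) = 6 · 56 = 336. Avoidance count = 1001 − 336 = 665.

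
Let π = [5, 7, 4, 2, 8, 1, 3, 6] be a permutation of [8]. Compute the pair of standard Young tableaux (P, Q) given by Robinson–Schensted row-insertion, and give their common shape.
P = [1, 3, 6] / [2, 7, 8] / [4] / [5];  Q = [1, 2, 5] / [3, 7, 8] / [4] / [6];  common shape = (3, 3, 1, 1)

Row-insert the values π_1, π_2, … into P one at a time, bumping the leftmost entry strictly greater than the inserted value down to the next row. The recording tableau Q records, in position (i, j), the step at which that cell was added to P.
  Insert 5 (step 1): P = [5];  Q = [1]
  Insert 7 (step 2): P = [5, 7];  Q = [1, 2]
  Insert 4 (step 3): P = [4, 7] / [5];  Q = [1, 2] / [3]
  Insert 2 (step 4): P = [2, 7] / [4] / [5];  Q = [1, 2] / [3] / [4]
  Insert 8 (step 5): P = [2, 7, 8] / [4] / [5];  Q = [1, 2, 5] / [3] / [4]
  Insert 1 (step 6): P = [1, 7, 8] / [2] / [4] / [5];  Q = [1, 2, 5] / [3] / [4] / [6]
  Insert 3 (step 7): P = [1, 3, 8] / [2, 7] / [4] / [5];  Q = [1, 2, 5] / [3, 7] / [4] / [6]
  Insert 6 (step 8): P = [1, 3, 6] / [2, 7, 8] / [4] / [5];  Q = [1, 2, 5] / [3, 7, 8] / [4] / [6]
Final shape: (3, 3, 1, 1).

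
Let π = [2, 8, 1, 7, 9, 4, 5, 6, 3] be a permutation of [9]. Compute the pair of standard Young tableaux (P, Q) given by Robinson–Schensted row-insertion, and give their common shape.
P = [1, 3, 5, 6] / [2, 4, 9] / [7] / [8];  Q = [1, 2, 5, 8] / [3, 4, 7] / [6] / [9];  common shape = (4, 3, 1, 1)

Row-insert the values π_1, π_2, … into P one at a time, bumping the leftmost entry strictly greater than the inserted value down to the next row. The recording tableau Q records, in position (i, j), the step at which that cell was added to P.
  Insert 2 (step 1): P = [2];  Q = [1]
  Insert 8 (step 2): P = [2, 8];  Q = [1, 2]
  Insert 1 (step 3): P = [1, 8] / [2];  Q = [1, 2] / [3]
  Insert 7 (step 4): P = [1, 7] / [2, 8];  Q = [1, 2] / [3, 4]
  Insert 9 (step 5): P = [1, 7, 9] / [2, 8];  Q = [1, 2, 5] / [3, 4]
  Insert 4 (step 6): P = [1, 4, 9] / [2, 7] / [8];  Q = [1, 2, 5] / [3, 4] / [6]
  Insert 5 (step 7): P = [1, 4, 5] / [2, 7, 9] / [8];  Q = [1, 2, 5] / [3, 4, 7] / [6]
  Insert 6 (step 8): P = [1, 4, 5, 6] / [2, 7, 9] / [8];  Q = [1, 2, 5, 8] / [3, 4, 7] / [6]
  Insert 3 (step 9): P = [1, 3, 5, 6] / [2, 4, 9] / [7] / [8];  Q = [1, 2, 5, 8] / [3, 4, 7] / [6] / [9]
Final shape: (4, 3, 1, 1).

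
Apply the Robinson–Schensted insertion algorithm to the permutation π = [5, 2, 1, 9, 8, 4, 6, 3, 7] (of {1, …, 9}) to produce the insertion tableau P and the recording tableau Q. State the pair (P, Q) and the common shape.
P = [1, 3, 6, 7] / [2, 4] / [5, 8] / [9];  Q = [1, 4, 7, 9] / [2, 5] / [3, 6] / [8];  common shape = (4, 2, 2, 1)

Row-insert the values π_1, π_2, … into P one at a time, bumping the leftmost entry strictly greater than the inserted value down to the next row. The recording tableau Q records, in position (i, j), the step at which that cell was added to P.
  Insert 5 (step 1): P = [5];  Q = [1]
  Insert 2 (step 2): P = [2] / [5];  Q = [1] / [2]
  Insert 1 (step 3): P = [1] / [2] / [5];  Q = [1] / [2] / [3]
  Insert 9 (step 4): P = [1, 9] / [2] / [5];  Q = [1, 4] / [2] / [3]
  Insert 8 (step 5): P = [1, 8] / [2, 9] / [5];  Q = [1, 4] / [2, 5] / [3]
  Insert 4 (step 6): P = [1, 4] / [2, 8] / [5, 9];  Q = [1, 4] / [2, 5] / [3, 6]
  Insert 6 (step 7): P = [1, 4, 6] / [2, 8] / [5, 9];  Q = [1, 4, 7] / [2, 5] / [3, 6]
  Insert 3 (step 8): P = [1, 3, 6] / [2, 4] / [5, 8] / [9];  Q = [1, 4, 7] / [2, 5] / [3, 6] / [8]
  Insert 7 (step 9): P = [1, 3, 6, 7] / [2, 4] / [5, 8] / [9];  Q = [1, 4, 7, 9] / [2, 5] / [3, 6] / [8]
Final shape: (4, 2, 2, 1).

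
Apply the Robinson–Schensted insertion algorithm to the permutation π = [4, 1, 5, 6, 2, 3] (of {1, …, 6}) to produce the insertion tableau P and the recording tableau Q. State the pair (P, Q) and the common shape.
P = [1, 2, 3] / [4, 5, 6];  Q = [1, 3, 4] / [2, 5, 6];  common shape = (3, 3)

Row-insert the values π_1, π_2, … into P one at a time, bumping the leftmost entry strictly greater than the inserted value down to the next row. The recording tableau Q records, in position (i, j), the step at which that cell was added to P.
  Insert 4 (step 1): P = [4];  Q = [1]
  Insert 1 (step 2): P = [1] / [4];  Q = [1] / [2]
  Insert 5 (step 3): P = [1, 5] / [4];  Q = [1, 3] / [2]
  Insert 6 (step 4): P = [1, 5, 6] / [4];  Q = [1, 3, 4] / [2]
  Insert 2 (step 5): P = [1, 2, 6] / [4, 5];  Q = [1, 3, 4] / [2, 5]
  Insert 3 (step 6): P = [1, 2, 3] / [4, 5, 6];  Q = [1, 3, 4] / [2, 5, 6]
Final shape: (3, 3).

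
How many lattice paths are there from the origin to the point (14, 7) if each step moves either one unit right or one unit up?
Number of paths = 116280

A monotone lattice path from (0, 0) to (14, 7) consists of 14 east steps and 7 north steps in some order, so it is determined by which 14 of the 21 steps are east. The count is C(21, 14) = 116280.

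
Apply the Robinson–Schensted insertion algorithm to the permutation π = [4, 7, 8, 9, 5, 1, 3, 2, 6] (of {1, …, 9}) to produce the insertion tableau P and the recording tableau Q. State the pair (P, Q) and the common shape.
P = [1, 2, 6, 9] / [3, 5, 8] / [4] / [7];  Q = [1, 2, 3, 4] / [5, 7, 9] / [6] / [8];  common shape = (4, 3, 1, 1)

Row-insert the values π_1, π_2, … into P one at a time, bumping the leftmost entry strictly greater than the inserted value down to the next row. The recording tableau Q records, in position (i, j), the step at which that cell was added to P.
  Insert 4 (step 1): P = [4];  Q = [1]
  Insert 7 (step 2): P = [4, 7];  Q = [1, 2]
  Insert 8 (step 3): P = [4, 7, 8];  Q = [1, 2, 3]
  Insert 9 (step 4): P = [4, 7, 8, 9];  Q = [1, 2, 3, 4]
  Insert 5 (step 5): P = [4, 5, 8, 9] / [7];  Q = [1, 2, 3, 4] / [5]
  Insert 1 (step 6): P = [1, 5, 8, 9] / [4] / [7];  Q = [1, 2, 3, 4] / [5] / [6]
  Insert 3 (step 7): P = [1, 3, 8, 9] / [4, 5] / [7];  Q = [1, 2, 3, 4] / [5, 7] / [6]
  Insert 2 (step 8): P = [1, 2, 8, 9] / [3, 5] / [4] / [7];  Q = [1, 2, 3, 4] / [5, 7] / [6] / [8]
  Insert 6 (step 9): P = [1, 2, 6, 9] / [3, 5, 8] / [4] / [7];  Q = [1, 2, 3, 4] / [5, 7, 9] / [6] / [8]
Final shape: (4, 3, 1, 1).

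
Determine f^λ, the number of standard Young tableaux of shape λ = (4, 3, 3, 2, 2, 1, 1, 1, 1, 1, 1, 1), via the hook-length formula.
# SYT of shape (4, 3, 3, 2, 2, 1, 1, 1, 1, 1, 1, 1) = 21488544

Hook-length formula: f^λ = n! / Π hook(c), product over all cells c of the Young diagram. For λ = (4, 3, 3, 2, 2, 1, 1, 1, 1, 1, 1, 1), n = 21 boxes. Hook lengths by row (left-to-right, top-to-bottom): [15, 7, 4, 1]; [13, 5, 2]; [12, 4, 1]; [10, 2]; [9, 1]; [7]; [6]; [5]; [4]; [3]; [2]; [1]. Product of hooks = 2377589760000. So f^λ = 21! / 2377589760000 = 51090942171709440000 / 2377589760000 = 21488544.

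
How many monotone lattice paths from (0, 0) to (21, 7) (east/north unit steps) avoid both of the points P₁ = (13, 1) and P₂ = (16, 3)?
Number of paths = 1037544

Inclusion–exclusion. Total paths: C(28, 21) = 1184040. Through P₁: C(14, 13)·C(14, 8) = 42042. Through P₂: C(19, 16)·C(9, 5) = 122094. Since P₁ is strictly southwest of P₂, a monotone path through both must visit P₁ then P₂; paths through both = C(14, 13)·C(5, 3)·C(9, 5) = 17640. Avoid both = 1184040 − 42042 − 122094 + 17640 = 1037544.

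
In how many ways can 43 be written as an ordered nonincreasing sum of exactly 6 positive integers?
p(43, 6 parts) = 2702

Partitions of n into exactly k parts are in bijection with partitions of n − k into at most k parts (subtract 1 from each part). So p(43, exactly 6) = p(37, parts ≤ 6). Computing via the recurrence p(m, j) = p(m, j−1) + p(m−j, j) gives 2702.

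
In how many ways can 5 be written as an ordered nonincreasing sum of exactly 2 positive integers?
p(5, 2 parts) = 2

Partitions of n into exactly k parts ↔ partitions of n − k into at most k parts (subtract 1 from each part). For n = 5, k = 2, the partitions are: 4+1, 3+2. Count = 2.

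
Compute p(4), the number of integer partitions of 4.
p(4) = 5

List all partitions of 4: 4, 3+1, 2+2, 2+1+1, 1+1+1+1. Counting them gives p(4) = 5.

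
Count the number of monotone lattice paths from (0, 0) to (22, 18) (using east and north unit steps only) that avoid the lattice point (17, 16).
Number of paths = 88877396490

Total paths from (0, 0) to (22, 18): C(40, 22) = 113380261800. Paths through (17, 16): (paths (0, 0) → (17, 16)) × (paths (17, 16) → (22, 18)) = C(33, 17) · C(7, 5) = 1166803110 · 21 = 24502865310. Avoidance count = 113380261800 − 24502865310 = 88877396490.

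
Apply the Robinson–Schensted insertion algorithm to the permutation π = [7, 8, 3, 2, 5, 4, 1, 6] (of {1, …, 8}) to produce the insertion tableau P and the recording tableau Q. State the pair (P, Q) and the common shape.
P = [1, 4, 6] / [2, 5] / [3, 8] / [7];  Q = [1, 2, 8] / [3, 5] / [4, 6] / [7];  common shape = (3, 2, 2, 1)

Row-insert the values π_1, π_2, … into P one at a time, bumping the leftmost entry strictly greater than the inserted value down to the next row. The recording tableau Q records, in position (i, j), the step at which that cell was added to P.
  Insert 7 (step 1): P = [7];  Q = [1]
  Insert 8 (step 2): P = [7, 8];  Q = [1, 2]
  Insert 3 (step 3): P = [3, 8] / [7];  Q = [1, 2] / [3]
  Insert 2 (step 4): P = [2, 8] / [3] / [7];  Q = [1, 2] / [3] / [4]
  Insert 5 (step 5): P = [2, 5] / [3, 8] / [7];  Q = [1, 2] / [3, 5] / [4]
  Insert 4 (step 6): P = [2, 4] / [3, 5] / [7, 8];  Q = [1, 2] / [3, 5] / [4, 6]
  Insert 1 (step 7): P = [1, 4] / [2, 5] / [3, 8] / [7];  Q = [1, 2] / [3, 5] / [4, 6] / [7]
  Insert 6 (step 8): P = [1, 4, 6] / [2, 5] / [3, 8] / [7];  Q = [1, 2, 8] / [3, 5] / [4, 6] / [7]
Final shape: (3, 2, 2, 1).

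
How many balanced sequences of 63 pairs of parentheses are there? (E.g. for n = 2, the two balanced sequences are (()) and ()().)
C_63 = 94295850558771979787935384946380125

These balanced parentheses are counted by the Catalan number C_n = (1/(n + 1)) · C(2n, n). For n = 63: C_63 = (1/64) · C(126, 63) = 6034934435761406706427864636568328000/64 = 94295850558771979787935384946380125.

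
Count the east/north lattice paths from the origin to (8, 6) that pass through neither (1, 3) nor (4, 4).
Number of paths = 1713

Inclusion–exclusion. Total paths: C(14, 8) = 3003. Through P₁: C(4, 1)·C(10, 7) = 480. Through P₂: C(8, 4)·C(6, 4) = 1050. Since P₁ is strictly southwest of P₂, a monotone path through both must visit P₁ then P₂; paths through both = C(4, 1)·C(4, 3)·C(6, 4) = 240. Avoid both = 3003 − 480 − 1050 + 240 = 1713.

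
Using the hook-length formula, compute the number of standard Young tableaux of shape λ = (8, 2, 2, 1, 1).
# SYT of shape (8, 2, 2, 1, 1) = 14014

Hook-length formula: f^λ = n! / Π hook(c), product over all cells c of the Young diagram. For λ = (8, 2, 2, 1, 1), n = 14 boxes. Hook lengths by row (left-to-right, top-to-bottom): [12, 9, 6, 5, 4, 3, 2, 1]; [5, 2]; [4, 1]; [2]; [1]. Product of hooks = 6220800. So f^λ = 14! / 6220800 = 87178291200 / 6220800 = 14014.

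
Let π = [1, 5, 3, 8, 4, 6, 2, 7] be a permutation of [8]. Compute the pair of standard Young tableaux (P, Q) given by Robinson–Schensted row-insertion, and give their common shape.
P = [1, 2, 4, 6, 7] / [3, 8] / [5];  Q = [1, 2, 4, 6, 8] / [3, 5] / [7];  common shape = (5, 2, 1)

Row-insert the values π_1, π_2, … into P one at a time, bumping the leftmost entry strictly greater than the inserted value down to the next row. The recording tableau Q records, in position (i, j), the step at which that cell was added to P.
  Insert 1 (step 1): P = [1];  Q = [1]
  Insert 5 (step 2): P = [1, 5];  Q = [1, 2]
  Insert 3 (step 3): P = [1, 3] / [5];  Q = [1, 2] / [3]
  Insert 8 (step 4): P = [1, 3, 8] / [5];  Q = [1, 2, 4] / [3]
  Insert 4 (step 5): P = [1, 3, 4] / [5, 8];  Q = [1, 2, 4] / [3, 5]
  Insert 6 (step 6): P = [1, 3, 4, 6] / [5, 8];  Q = [1, 2, 4, 6] / [3, 5]
  Insert 2 (step 7): P = [1, 2, 4, 6] / [3, 8] / [5];  Q = [1, 2, 4, 6] / [3, 5] / [7]
  Insert 7 (step 8): P = [1, 2, 4, 6, 7] / [3, 8] / [5];  Q = [1, 2, 4, 6, 8] / [3, 5] / [7]
Final shape: (5, 2, 1).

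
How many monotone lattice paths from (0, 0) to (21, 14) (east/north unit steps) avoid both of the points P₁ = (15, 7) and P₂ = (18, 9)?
Number of paths = 1860348336

Inclusion–exclusion. Total paths: C(35, 21) = 2319959400. Through P₁: C(22, 15)·C(13, 6) = 292653504. Through P₂: C(27, 18)·C(8, 3) = 262462200. Since P₁ is strictly southwest of P₂, a monotone path through both must visit P₁ then P₂; paths through both = C(22, 15)·C(5, 3)·C(8, 3) = 95504640. Avoid both = 2319959400 − 292653504 − 262462200 + 95504640 = 1860348336.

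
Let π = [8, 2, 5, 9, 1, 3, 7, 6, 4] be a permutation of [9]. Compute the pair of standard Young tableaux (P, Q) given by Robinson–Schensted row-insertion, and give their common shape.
P = [1, 3, 4] / [2, 5, 6] / [7, 9] / [8];  Q = [1, 3, 4] / [2, 6, 7] / [5, 8] / [9];  common shape = (3, 3, 2, 1)

Row-insert the values π_1, π_2, … into P one at a time, bumping the leftmost entry strictly greater than the inserted value down to the next row. The recording tableau Q records, in position (i, j), the step at which that cell was added to P.
  Insert 8 (step 1): P = [8];  Q = [1]
  Insert 2 (step 2): P = [2] / [8];  Q = [1] / [2]
  Insert 5 (step 3): P = [2, 5] / [8];  Q = [1, 3] / [2]
  Insert 9 (step 4): P = [2, 5, 9] / [8];  Q = [1, 3, 4] / [2]
  Insert 1 (step 5): P = [1, 5, 9] / [2] / [8];  Q = [1, 3, 4] / [2] / [5]
  Insert 3 (step 6): P = [1, 3, 9] / [2, 5] / [8];  Q = [1, 3, 4] / [2, 6] / [5]
  Insert 7 (step 7): P = [1, 3, 7] / [2, 5, 9] / [8];  Q = [1, 3, 4] / [2, 6, 7] / [5]
  Insert 6 (step 8): P = [1, 3, 6] / [2, 5, 7] / [8, 9];  Q = [1, 3, 4] / [2, 6, 7] / [5, 8]
  Insert 4 (step 9): P = [1, 3, 4] / [2, 5, 6] / [7, 9] / [8];  Q = [1, 3, 4] / [2, 6, 7] / [5, 8] / [9]
Final shape: (3, 3, 2, 1).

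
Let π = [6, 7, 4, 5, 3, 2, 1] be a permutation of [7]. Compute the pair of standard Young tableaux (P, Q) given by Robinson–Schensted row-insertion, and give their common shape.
P = [1, 5] / [2, 7] / [3] / [4] / [6];  Q = [1, 2] / [3, 4] / [5] / [6] / [7];  common shape = (2, 2, 1, 1, 1)

Row-insert the values π_1, π_2, … into P one at a time, bumping the leftmost entry strictly greater than the inserted value down to the next row. The recording tableau Q records, in position (i, j), the step at which that cell was added to P.
  Insert 6 (step 1): P = [6];  Q = [1]
  Insert 7 (step 2): P = [6, 7];  Q = [1, 2]
  Insert 4 (step 3): P = [4, 7] / [6];  Q = [1, 2] / [3]
  Insert 5 (step 4): P = [4, 5] / [6, 7];  Q = [1, 2] / [3, 4]
  Insert 3 (step 5): P = [3, 5] / [4, 7] / [6];  Q = [1, 2] / [3, 4] / [5]
  Insert 2 (step 6): P = [2, 5] / [3, 7] / [4] / [6];  Q = [1, 2] / [3, 4] / [5] / [6]
  Insert 1 (step 7): P = [1, 5] / [2, 7] / [3] / [4] / [6];  Q = [1, 2] / [3, 4] / [5] / [6] / [7]
Final shape: (2, 2, 1, 1, 1).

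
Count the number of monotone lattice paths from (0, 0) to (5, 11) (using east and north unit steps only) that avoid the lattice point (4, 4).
Number of paths = 3808

Total paths from (0, 0) to (5, 11): C(16, 5) = 4368. Paths through (4, 4): (paths (0, 0) → (4, 4)) × (paths (4, 4) → (5, 11)) = C(8, 4) · C(8, 1) = 70 · 8 = 560. Avoidance count = 4368 − 560 = 3808.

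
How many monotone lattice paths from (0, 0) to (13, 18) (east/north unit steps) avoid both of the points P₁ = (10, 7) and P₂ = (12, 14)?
Number of paths = 154386143

Inclusion–exclusion. Total paths: C(31, 13) = 206253075. Through P₁: C(17, 10)·C(14, 3) = 7079072. Through P₂: C(26, 12)·C(5, 1) = 48288500. Since P₁ is strictly southwest of P₂, a monotone path through both must visit P₁ then P₂; paths through both = C(17, 10)·C(9, 2)·C(5, 1) = 3500640. Avoid both = 206253075 − 7079072 − 48288500 + 3500640 = 154386143.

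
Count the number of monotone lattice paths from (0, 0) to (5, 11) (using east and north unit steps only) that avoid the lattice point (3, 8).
Number of paths = 2718

Total paths from (0, 0) to (5, 11): C(16, 5) = 4368. Paths through (3, 8): (paths (0, 0) → (3, 8)) × (paths (3, 8) → (5, 11)) = C(11, 3) · C(5, 2) = 165 · 10 = 1650. Avoidance count = 4368 − 1650 = 2718.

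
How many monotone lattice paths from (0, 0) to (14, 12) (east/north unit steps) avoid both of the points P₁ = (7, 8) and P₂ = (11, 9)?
Number of paths = 4818450

Inclusion–exclusion. Total paths: C(26, 14) = 9657700. Through P₁: C(15, 7)·C(11, 7) = 2123550. Through P₂: C(20, 11)·C(6, 3) = 3359200. Since P₁ is strictly southwest of P₂, a monotone path through both must visit P₁ then P₂; paths through both = C(15, 7)·C(5, 4)·C(6, 3) = 643500. Avoid both = 9657700 − 2123550 − 3359200 + 643500 = 4818450.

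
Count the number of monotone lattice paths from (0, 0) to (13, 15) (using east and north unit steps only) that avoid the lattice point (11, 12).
Number of paths = 23921380

Total paths from (0, 0) to (13, 15): C(28, 13) = 37442160. Paths through (11, 12): (paths (0, 0) → (11, 12)) × (paths (11, 12) → (13, 15)) = C(23, 11) · C(5, 2) = 1352078 · 10 = 13520780. Avoidance count = 37442160 − 13520780 = 23921380.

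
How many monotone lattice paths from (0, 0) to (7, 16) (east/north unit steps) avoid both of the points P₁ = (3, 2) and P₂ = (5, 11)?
Number of paths = 134379

Inclusion–exclusion. Total paths: C(23, 7) = 245157. Through P₁: C(5, 3)·C(18, 4) = 30600. Through P₂: C(16, 5)·C(7, 2) = 91728. Since P₁ is strictly southwest of P₂, a monotone path through both must visit P₁ then P₂; paths through both = C(5, 3)·C(11, 2)·C(7, 2) = 11550. Avoid both = 245157 − 30600 − 91728 + 11550 = 134379.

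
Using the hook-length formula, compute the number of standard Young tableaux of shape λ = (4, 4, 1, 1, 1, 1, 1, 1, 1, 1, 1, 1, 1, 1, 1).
# SYT of shape (4, 4, 1, 1, 1, 1, 1, 1, 1, 1, 1, 1, 1, 1, 1) = 186200

Hook-length formula: f^λ = n! / Π hook(c), product over all cells c of the Young diagram. For λ = (4, 4, 1, 1, 1, 1, 1, 1, 1, 1, 1, 1, 1, 1, 1), n = 21 boxes. Hook lengths by row (left-to-right, top-to-bottom): [18, 4, 3, 2]; [17, 3, 2, 1]; [13]; [12]; [11]; [10]; [9]; [8]; [7]; [6]; [5]; [4]; [3]; [2]; [1]. Product of hooks = 274387444531200. So f^λ = 21! / 274387444531200 = 51090942171709440000 / 274387444531200 = 186200.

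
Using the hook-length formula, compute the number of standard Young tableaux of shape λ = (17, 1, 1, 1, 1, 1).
# SYT of shape (17, 1, 1, 1, 1, 1) = 20349

Hook-length formula: f^λ = n! / Π hook(c), product over all cells c of the Young diagram. For λ = (17, 1, 1, 1, 1, 1), n = 22 boxes. Hook lengths by row (left-to-right, top-to-bottom): [22, 16, 15, 14, 13, 12, 11, 10, 9, 8, 7, 6, 5, 4, 3, 2, 1]; [5]; [4]; [3]; [2]; [1]. Product of hooks = 55236165304320000. So f^λ = 22! / 55236165304320000 = 1124000727777607680000 / 55236165304320000 = 20349.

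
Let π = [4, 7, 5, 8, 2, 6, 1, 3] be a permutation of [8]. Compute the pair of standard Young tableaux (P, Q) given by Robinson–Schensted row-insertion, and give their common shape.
P = [1, 3, 6] / [2, 5] / [4, 8] / [7];  Q = [1, 2, 4] / [3, 6] / [5, 8] / [7];  common shape = (3, 2, 2, 1)

Row-insert the values π_1, π_2, … into P one at a time, bumping the leftmost entry strictly greater than the inserted value down to the next row. The recording tableau Q records, in position (i, j), the step at which that cell was added to P.
  Insert 4 (step 1): P = [4];  Q = [1]
  Insert 7 (step 2): P = [4, 7];  Q = [1, 2]
  Insert 5 (step 3): P = [4, 5] / [7];  Q = [1, 2] / [3]
  Insert 8 (step 4): P = [4, 5, 8] / [7];  Q = [1, 2, 4] / [3]
  Insert 2 (step 5): P = [2, 5, 8] / [4] / [7];  Q = [1, 2, 4] / [3] / [5]
  Insert 6 (step 6): P = [2, 5, 6] / [4, 8] / [7];  Q = [1, 2, 4] / [3, 6] / [5]
  Insert 1 (step 7): P = [1, 5, 6] / [2, 8] / [4] / [7];  Q = [1, 2, 4] / [3, 6] / [5] / [7]
  Insert 3 (step 8): P = [1, 3, 6] / [2, 5] / [4, 8] / [7];  Q = [1, 2, 4] / [3, 6] / [5, 8] / [7]
Final shape: (3, 2, 2, 1).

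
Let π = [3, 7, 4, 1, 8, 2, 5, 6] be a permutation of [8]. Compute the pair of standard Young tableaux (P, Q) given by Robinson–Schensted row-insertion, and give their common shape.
P = [1, 2, 5, 6] / [3, 4, 8] / [7];  Q = [1, 2, 5, 8] / [3, 6, 7] / [4];  common shape = (4, 3, 1)

Row-insert the values π_1, π_2, … into P one at a time, bumping the leftmost entry strictly greater than the inserted value down to the next row. The recording tableau Q records, in position (i, j), the step at which that cell was added to P.
  Insert 3 (step 1): P = [3];  Q = [1]
  Insert 7 (step 2): P = [3, 7];  Q = [1, 2]
  Insert 4 (step 3): P = [3, 4] / [7];  Q = [1, 2] / [3]
  Insert 1 (step 4): P = [1, 4] / [3] / [7];  Q = [1, 2] / [3] / [4]
  Insert 8 (step 5): P = [1, 4, 8] / [3] / [7];  Q = [1, 2, 5] / [3] / [4]
  Insert 2 (step 6): P = [1, 2, 8] / [3, 4] / [7];  Q = [1, 2, 5] / [3, 6] / [4]
  Insert 5 (step 7): P = [1, 2, 5] / [3, 4, 8] / [7];  Q = [1, 2, 5] / [3, 6, 7] / [4]
  Insert 6 (step 8): P = [1, 2, 5, 6] / [3, 4, 8] / [7];  Q = [1, 2, 5, 8] / [3, 6, 7] / [4]
Final shape: (4, 3, 1).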